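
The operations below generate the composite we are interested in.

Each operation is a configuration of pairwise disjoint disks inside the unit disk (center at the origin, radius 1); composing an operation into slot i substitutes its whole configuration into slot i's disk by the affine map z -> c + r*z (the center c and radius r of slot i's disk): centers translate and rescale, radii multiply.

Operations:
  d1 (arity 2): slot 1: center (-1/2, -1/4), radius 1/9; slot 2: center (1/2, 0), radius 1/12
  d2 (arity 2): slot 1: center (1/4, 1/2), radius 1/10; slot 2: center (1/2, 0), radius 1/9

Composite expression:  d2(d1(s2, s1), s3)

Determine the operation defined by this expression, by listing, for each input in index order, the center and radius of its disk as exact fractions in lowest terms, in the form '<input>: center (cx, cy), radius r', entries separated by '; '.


s1: center (3/10, 1/2), radius 1/120; s2: center (1/5, 19/40), radius 1/90; s3: center (1/2, 0), radius 1/9

Affine substitution under d2: radii multiply and s-centers shift.
input s2: composing its 2 substitution steps yields center (1/5, 19/40), radius 1/90
input s1: composing its 2 substitution steps yields center (3/10, 1/2), radius 1/120
input s3: composing its 1 substitution step yields center (1/2, 0), radius 1/9


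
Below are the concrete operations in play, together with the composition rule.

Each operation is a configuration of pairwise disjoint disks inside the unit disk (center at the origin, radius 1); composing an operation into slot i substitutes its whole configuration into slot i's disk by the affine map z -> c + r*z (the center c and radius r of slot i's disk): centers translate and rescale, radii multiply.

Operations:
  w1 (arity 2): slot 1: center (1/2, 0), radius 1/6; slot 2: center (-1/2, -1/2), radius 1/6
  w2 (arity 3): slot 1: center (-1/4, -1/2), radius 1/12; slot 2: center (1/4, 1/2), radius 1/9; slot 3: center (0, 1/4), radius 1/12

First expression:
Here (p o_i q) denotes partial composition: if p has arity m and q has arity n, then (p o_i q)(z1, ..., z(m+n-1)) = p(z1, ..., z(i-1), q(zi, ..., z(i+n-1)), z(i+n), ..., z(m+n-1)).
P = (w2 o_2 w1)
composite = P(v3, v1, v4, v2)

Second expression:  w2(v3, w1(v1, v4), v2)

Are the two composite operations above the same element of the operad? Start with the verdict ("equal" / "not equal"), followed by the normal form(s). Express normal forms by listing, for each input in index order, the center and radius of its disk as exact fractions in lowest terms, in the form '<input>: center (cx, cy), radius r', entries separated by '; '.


equal; the common form is v1: center (11/36, 1/2), radius 1/54; v2: center (0, 1/4), radius 1/12; v3: center (-1/4, -1/2), radius 1/12; v4: center (7/36, 4/9), radius 1/54


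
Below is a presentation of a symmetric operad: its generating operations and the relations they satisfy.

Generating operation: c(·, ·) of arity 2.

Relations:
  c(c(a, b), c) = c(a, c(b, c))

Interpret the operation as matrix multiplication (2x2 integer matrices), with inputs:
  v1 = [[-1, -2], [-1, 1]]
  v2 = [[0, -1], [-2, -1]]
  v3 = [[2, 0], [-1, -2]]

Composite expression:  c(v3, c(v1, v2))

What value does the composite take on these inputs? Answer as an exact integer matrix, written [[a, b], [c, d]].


[[8, 6], [0, -3]]

c(v1, v2) = [[4, 3], [-2, 0]]
c(v3, c(v1, v2)) = [[8, 6], [0, -3]]


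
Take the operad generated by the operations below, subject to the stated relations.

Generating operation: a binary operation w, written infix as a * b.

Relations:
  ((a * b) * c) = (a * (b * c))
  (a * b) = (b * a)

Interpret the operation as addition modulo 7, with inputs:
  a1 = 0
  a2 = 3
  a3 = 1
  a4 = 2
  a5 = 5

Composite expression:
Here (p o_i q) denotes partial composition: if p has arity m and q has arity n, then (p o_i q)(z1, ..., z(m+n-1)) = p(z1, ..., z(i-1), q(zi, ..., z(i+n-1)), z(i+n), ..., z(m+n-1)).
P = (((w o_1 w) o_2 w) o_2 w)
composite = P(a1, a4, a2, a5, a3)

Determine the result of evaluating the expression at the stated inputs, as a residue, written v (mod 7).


(a4 * a2) = 5
((a4 * a2) * a5) = 3
(a1 * ((a4 * a2) * a5)) = 3
((a1 * ((a4 * a2) * a5)) * a3) = 4

4 (mod 7)


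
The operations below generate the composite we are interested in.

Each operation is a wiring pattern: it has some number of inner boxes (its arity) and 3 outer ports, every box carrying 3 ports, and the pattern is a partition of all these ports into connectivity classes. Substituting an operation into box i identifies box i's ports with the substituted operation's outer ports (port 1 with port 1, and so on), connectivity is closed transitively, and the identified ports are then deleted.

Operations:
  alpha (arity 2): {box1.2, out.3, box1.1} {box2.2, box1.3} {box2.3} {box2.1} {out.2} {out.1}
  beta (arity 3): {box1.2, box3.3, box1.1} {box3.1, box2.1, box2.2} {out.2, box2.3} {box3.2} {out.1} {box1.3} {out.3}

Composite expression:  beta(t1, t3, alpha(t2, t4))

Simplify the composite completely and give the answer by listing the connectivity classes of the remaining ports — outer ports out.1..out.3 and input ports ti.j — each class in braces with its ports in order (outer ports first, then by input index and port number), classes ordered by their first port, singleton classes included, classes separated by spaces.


After gluing at beta, chains via deleted ports link the t-ports.
stage alpha: inputs (t2, t4), connectivity {out.1} {out.2} {out.3, t2.1, t2.2} {t2.3, t4.2} {t4.1} {t4.3}, out.j its boundary
stage beta: inputs (t1, t3, t2, t4), connectivity {out.1} {out.2, t3.3} {out.3} {t1.1, t1.2, t2.1, t2.2} {t1.3} {t2.3, t4.2} {t3.1, t3.2} {t4.1} {t4.3}, out.j its boundary

{out.1} {out.2, t3.3} {out.3} {t1.1, t1.2, t2.1, t2.2} {t1.3} {t2.3, t4.2} {t3.1, t3.2} {t4.1} {t4.3}


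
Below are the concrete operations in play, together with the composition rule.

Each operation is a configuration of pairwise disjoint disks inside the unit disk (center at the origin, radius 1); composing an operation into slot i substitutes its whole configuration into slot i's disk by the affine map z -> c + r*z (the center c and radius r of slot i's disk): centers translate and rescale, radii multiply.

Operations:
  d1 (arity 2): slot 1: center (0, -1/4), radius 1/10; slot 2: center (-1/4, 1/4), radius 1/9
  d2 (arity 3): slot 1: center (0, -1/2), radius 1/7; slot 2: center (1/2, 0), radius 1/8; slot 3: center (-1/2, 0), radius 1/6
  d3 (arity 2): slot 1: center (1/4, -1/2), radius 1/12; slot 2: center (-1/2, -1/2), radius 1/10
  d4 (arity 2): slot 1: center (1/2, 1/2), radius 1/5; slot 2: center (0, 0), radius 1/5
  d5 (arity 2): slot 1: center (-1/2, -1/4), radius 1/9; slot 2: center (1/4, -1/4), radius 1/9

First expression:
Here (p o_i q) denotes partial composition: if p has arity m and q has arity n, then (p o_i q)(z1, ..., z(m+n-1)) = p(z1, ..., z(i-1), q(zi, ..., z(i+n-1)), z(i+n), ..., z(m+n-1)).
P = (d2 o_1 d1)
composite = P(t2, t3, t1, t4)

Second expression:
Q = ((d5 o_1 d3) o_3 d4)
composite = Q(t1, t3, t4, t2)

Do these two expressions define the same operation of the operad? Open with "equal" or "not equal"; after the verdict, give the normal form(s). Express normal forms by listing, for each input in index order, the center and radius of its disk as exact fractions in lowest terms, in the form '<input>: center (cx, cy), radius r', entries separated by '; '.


The first expression reduces to t1: center (1/2, 0), radius 1/8; t2: center (0, -15/28), radius 1/70; t3: center (-1/28, -13/28), radius 1/63; t4: center (-1/2, 0), radius 1/6
The second expression reduces to t1: center (-17/36, -11/36), radius 1/108; t2: center (1/4, -1/4), radius 1/45; t3: center (-5/9, -11/36), radius 1/90; t4: center (11/36, -7/36), radius 1/45
Different reductions; not equal.

not equal: they reduce to t1: center (1/2, 0), radius 1/8; t2: center (0, -15/28), radius 1/70; t3: center (-1/28, -13/28), radius 1/63; t4: center (-1/2, 0), radius 1/6 and t1: center (-17/36, -11/36), radius 1/108; t2: center (1/4, -1/4), radius 1/45; t3: center (-5/9, -11/36), radius 1/90; t4: center (11/36, -7/36), radius 1/45


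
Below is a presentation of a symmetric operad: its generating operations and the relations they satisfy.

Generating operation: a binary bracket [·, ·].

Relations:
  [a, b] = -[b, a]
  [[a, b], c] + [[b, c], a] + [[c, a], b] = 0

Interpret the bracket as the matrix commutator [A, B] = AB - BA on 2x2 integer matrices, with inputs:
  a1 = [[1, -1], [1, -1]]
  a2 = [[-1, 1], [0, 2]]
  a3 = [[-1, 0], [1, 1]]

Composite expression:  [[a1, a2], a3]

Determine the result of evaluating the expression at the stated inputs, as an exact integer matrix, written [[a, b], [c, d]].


[a1, a2] = [[-1, -1], [-3, 1]]
[[a1, a2], a3] = [[-1, -2], [8, 1]]

[[-1, -2], [8, 1]]


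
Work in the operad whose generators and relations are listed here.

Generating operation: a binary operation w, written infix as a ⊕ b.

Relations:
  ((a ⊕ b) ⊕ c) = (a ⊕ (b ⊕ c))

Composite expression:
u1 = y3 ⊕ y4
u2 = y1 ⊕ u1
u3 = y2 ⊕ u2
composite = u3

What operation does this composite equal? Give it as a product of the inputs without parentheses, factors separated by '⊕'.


y2 ⊕ y1 ⊕ y3 ⊕ y4

Every regrouping of w is equal, so read the y-inputs in written order.
(y3 ⊕ y4) collapses to y3 ⊕ y4
(y1 ⊕ (y3 ⊕ y4)) collapses to y1 ⊕ y3 ⊕ y4
(y2 ⊕ (y1 ⊕ (y3 ⊕ y4))) collapses to y2 ⊕ y1 ⊕ y3 ⊕ y4


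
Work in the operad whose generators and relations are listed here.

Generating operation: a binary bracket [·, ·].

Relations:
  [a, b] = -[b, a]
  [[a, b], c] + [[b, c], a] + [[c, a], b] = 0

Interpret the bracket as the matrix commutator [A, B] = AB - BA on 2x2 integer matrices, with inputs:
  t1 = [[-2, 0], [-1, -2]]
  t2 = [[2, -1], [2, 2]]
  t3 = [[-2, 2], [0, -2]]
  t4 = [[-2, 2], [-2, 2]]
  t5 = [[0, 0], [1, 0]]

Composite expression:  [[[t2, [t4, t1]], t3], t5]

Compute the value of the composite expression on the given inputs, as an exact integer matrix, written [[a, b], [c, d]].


[[16, 0], [-32, -16]]

[t4, t1] = [[-2, 0], [-4, 2]]
[t2, [t4, t1]] = [[4, -4], [-8, -4]]
[[t2, [t4, t1]], t3] = [[16, 16], [0, -16]]
[[[t2, [t4, t1]], t3], t5] = [[16, 0], [-32, -16]]


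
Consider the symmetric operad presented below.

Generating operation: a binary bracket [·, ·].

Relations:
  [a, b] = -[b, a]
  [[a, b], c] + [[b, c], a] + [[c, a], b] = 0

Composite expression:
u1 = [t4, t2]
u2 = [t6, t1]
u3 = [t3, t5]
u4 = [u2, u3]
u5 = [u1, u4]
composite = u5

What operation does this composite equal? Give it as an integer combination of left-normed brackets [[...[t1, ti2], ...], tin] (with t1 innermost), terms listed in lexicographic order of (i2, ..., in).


-[[[[[t1, t6], t3], t5], t2], t4] + [[[[[t1, t6], t3], t5], t4], t2] + [[[[[t1, t6], t5], t3], t2], t4] - [[[[[t1, t6], t5], t3], t4], t2]


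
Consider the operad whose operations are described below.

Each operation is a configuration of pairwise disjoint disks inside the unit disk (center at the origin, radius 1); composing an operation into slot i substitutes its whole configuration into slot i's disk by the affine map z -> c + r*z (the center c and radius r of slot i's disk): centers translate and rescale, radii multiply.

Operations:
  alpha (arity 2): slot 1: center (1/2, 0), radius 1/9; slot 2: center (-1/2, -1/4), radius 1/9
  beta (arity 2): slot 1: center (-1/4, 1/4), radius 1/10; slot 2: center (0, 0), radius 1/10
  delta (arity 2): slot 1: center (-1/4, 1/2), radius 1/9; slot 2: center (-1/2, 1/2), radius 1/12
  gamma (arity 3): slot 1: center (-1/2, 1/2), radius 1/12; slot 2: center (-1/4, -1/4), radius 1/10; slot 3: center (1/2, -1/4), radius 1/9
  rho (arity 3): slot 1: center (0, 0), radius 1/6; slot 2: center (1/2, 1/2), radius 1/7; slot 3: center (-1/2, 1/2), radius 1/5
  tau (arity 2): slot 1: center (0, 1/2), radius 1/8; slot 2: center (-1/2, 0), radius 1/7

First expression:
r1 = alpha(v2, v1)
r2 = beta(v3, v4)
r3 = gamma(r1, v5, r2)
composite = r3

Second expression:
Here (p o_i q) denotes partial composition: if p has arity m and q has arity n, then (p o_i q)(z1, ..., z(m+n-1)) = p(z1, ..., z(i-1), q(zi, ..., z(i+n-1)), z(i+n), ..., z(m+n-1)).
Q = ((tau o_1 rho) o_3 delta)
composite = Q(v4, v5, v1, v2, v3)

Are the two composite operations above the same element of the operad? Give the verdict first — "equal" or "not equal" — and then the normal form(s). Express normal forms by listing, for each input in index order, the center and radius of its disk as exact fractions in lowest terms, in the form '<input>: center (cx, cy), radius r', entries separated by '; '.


not equal — first v1: center (-13/24, 23/48), radius 1/108; v2: center (-11/24, 1/2), radius 1/108; v3: center (17/36, -2/9), radius 1/90; v4: center (1/2, -1/4), radius 1/90; v5: center (-1/4, -1/4), radius 1/10, second v1: center (-11/160, 23/40), radius 1/360; v2: center (-3/40, 23/40), radius 1/480; v3: center (-1/2, 0), radius 1/7; v4: center (0, 1/2), radius 1/48; v5: center (1/16, 9/16), radius 1/56

Reducing the first expression gives v1: center (-13/24, 23/48), radius 1/108; v2: center (-11/24, 1/2), radius 1/108; v3: center (17/36, -2/9), radius 1/90; v4: center (1/2, -1/4), radius 1/90; v5: center (-1/4, -1/4), radius 1/10
Reducing the second expression gives v1: center (-11/160, 23/40), radius 1/360; v2: center (-3/40, 23/40), radius 1/480; v3: center (-1/2, 0), radius 1/7; v4: center (0, 1/2), radius 1/48; v5: center (1/16, 9/16), radius 1/56
The normal forms differ: not equal.


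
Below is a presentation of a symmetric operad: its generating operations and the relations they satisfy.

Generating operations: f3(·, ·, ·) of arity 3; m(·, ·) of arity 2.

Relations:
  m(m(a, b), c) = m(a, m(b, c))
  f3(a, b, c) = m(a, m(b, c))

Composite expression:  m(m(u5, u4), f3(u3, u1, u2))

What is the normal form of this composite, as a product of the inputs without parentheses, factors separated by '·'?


u5 · u4 · u3 · u1 · u2

Every regrouping of m is equal, so read the u-inputs in written order.
m(u5, u4) linearizes to u5 · u4
f3(u3, u1, u2) linearizes to u3 · u1 · u2
m(m(u5, u4), f3(u3, u1, u2)) linearizes to u5 · u4 · u3 · u1 · u2


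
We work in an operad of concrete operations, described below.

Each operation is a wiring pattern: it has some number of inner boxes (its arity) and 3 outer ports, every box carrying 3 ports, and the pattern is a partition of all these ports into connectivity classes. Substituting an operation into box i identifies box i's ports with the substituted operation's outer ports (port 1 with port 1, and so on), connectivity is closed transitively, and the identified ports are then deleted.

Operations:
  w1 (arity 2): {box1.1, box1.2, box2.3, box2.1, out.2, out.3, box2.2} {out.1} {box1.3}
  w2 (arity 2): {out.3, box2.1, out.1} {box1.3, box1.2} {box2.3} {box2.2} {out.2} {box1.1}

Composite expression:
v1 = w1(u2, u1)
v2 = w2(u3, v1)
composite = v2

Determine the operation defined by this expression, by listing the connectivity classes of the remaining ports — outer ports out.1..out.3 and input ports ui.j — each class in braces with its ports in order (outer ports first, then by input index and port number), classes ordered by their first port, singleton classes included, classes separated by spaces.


Substituting into w2 glues patterns; closure does the rest.
the subtree at w1 composes to {out.1} {out.2, out.3, u1.1, u1.2, u1.3, u2.1, u2.2} {u2.3} on (u2, u1); out.j = own outer ports
the subtree at w2 composes to {out.1, out.3} {out.2} {u1.1, u1.2, u1.3, u2.1, u2.2} {u2.3} {u3.1} {u3.2, u3.3} on (u3, u2, u1); out.j = own outer ports

{out.1, out.3} {out.2} {u1.1, u1.2, u1.3, u2.1, u2.2} {u2.3} {u3.1} {u3.2, u3.3}


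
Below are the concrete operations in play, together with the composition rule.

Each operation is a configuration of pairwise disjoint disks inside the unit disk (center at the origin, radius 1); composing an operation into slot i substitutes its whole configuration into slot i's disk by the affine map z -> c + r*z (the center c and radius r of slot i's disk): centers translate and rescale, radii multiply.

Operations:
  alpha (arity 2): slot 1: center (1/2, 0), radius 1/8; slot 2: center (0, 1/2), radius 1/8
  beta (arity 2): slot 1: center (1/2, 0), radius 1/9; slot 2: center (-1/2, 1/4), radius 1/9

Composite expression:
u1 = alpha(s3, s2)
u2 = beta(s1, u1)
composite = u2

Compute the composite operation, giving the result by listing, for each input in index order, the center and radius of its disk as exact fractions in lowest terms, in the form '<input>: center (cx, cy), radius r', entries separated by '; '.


Affine substitution under beta: radii multiply and s-centers shift.
s1 passes through 1 substitution, ending at center (1/2, 0), radius 1/9
s3 passes through 2 substitutions, ending at center (-4/9, 1/4), radius 1/72
s2 passes through 2 substitutions, ending at center (-1/2, 11/36), radius 1/72

s1: center (1/2, 0), radius 1/9; s2: center (-1/2, 11/36), radius 1/72; s3: center (-4/9, 1/4), radius 1/72


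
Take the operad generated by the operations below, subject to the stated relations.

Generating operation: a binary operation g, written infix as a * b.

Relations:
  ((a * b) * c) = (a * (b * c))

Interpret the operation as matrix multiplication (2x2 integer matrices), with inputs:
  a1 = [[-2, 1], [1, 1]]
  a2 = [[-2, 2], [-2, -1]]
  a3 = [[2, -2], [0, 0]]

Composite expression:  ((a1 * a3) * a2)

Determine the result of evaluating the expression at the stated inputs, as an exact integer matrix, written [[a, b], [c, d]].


(a1 * a3) = [[-4, 4], [2, -2]]
((a1 * a3) * a2) = [[0, -12], [0, 6]]

[[0, -12], [0, 6]]


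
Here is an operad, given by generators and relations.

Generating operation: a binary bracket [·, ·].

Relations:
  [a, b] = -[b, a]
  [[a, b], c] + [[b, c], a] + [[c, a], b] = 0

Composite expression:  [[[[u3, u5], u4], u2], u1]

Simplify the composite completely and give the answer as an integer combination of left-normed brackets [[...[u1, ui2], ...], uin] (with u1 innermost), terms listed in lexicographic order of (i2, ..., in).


Skip Jacobi rewriting: expand, keep u1-initial words, read off terms.
Composite bracket: [[[[u3, u5], u4], u2], u1]
Applying ab - ba throughout gives 16 signed words (2^4 = 16).
Only words starting with u1 matter:
  from u1u2u3u5u4, sign +1: term +[[[[u1, u2], u3], u5], u4]
  from u1u2u4u3u5, sign -1: term -[[[[u1, u2], u4], u3], u5]
  from u1u2u4u5u3, sign +1: term +[[[[u1, u2], u4], u5], u3]
  from u1u2u5u3u4, sign -1: term -[[[[u1, u2], u5], u3], u4]
  from u1u3u5u4u2, sign -1: term -[[[[u1, u3], u5], u4], u2]
  from u1u4u3u5u2, sign +1: term +[[[[u1, u4], u3], u5], u2]
  from u1u4u5u3u2, sign -1: term -[[[[u1, u4], u5], u3], u2]
  from u1u5u3u4u2, sign +1: term +[[[[u1, u5], u3], u4], u2]

[[[[u1, u2], u3], u5], u4] - [[[[u1, u2], u4], u3], u5] + [[[[u1, u2], u4], u5], u3] - [[[[u1, u2], u5], u3], u4] - [[[[u1, u3], u5], u4], u2] + [[[[u1, u4], u3], u5], u2] - [[[[u1, u4], u5], u3], u2] + [[[[u1, u5], u3], u4], u2]


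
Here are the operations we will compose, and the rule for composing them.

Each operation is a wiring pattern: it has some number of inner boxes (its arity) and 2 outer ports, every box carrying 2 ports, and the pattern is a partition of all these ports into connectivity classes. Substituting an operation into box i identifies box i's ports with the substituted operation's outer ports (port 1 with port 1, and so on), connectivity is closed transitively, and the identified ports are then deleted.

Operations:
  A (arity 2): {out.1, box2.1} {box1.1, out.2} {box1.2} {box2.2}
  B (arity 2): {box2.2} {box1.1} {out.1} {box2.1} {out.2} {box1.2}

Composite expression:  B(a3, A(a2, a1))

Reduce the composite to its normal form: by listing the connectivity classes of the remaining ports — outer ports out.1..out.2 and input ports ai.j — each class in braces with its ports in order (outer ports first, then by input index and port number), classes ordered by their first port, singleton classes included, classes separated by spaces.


{out.1} {out.2} {a1.1} {a1.2} {a2.1} {a2.2} {a3.1} {a3.2}


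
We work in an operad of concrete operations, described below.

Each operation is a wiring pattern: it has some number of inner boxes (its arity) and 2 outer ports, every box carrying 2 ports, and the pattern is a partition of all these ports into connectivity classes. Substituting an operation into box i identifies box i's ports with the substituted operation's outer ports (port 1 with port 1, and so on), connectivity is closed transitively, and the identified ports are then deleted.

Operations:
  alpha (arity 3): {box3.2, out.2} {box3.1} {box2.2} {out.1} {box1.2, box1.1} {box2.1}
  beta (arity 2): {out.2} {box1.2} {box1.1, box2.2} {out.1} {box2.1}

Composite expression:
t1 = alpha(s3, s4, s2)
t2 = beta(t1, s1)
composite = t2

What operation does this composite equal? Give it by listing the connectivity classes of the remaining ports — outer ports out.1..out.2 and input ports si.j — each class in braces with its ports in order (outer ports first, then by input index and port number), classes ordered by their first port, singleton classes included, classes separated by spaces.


After gluing at beta, chains via deleted ports link the s-ports.
the subtree at alpha composes to {out.1} {out.2, s2.2} {s2.1} {s3.1, s3.2} {s4.1} {s4.2} on (s3, s4, s2); out.j = own outer ports
the subtree at beta composes to {out.1} {out.2} {s1.1} {s1.2} {s2.1} {s2.2} {s3.1, s3.2} {s4.1} {s4.2} on (s3, s4, s2, s1); out.j = own outer ports

{out.1} {out.2} {s1.1} {s1.2} {s2.1} {s2.2} {s3.1, s3.2} {s4.1} {s4.2}


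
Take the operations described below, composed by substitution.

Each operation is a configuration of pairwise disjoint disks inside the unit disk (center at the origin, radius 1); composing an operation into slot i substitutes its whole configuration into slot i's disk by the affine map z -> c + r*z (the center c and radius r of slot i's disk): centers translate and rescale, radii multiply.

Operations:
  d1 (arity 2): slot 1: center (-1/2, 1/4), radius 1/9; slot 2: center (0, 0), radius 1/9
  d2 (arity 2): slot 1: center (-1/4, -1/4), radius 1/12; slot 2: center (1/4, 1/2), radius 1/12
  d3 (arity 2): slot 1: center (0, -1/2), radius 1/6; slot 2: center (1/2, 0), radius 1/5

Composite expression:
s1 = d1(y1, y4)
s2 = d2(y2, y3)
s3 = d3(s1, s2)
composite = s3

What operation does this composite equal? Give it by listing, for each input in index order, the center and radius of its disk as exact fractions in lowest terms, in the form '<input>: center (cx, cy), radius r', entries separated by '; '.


Follow each y-input down from d3: c' goes to c + r*c', radius to r*r'.
y1 passes through 2 substitutions, ending at center (-1/12, -11/24), radius 1/54
y4 passes through 2 substitutions, ending at center (0, -1/2), radius 1/54
y2 passes through 2 substitutions, ending at center (9/20, -1/20), radius 1/60
y3 passes through 2 substitutions, ending at center (11/20, 1/10), radius 1/60

y1: center (-1/12, -11/24), radius 1/54; y2: center (9/20, -1/20), radius 1/60; y3: center (11/20, 1/10), radius 1/60; y4: center (0, -1/2), radius 1/54


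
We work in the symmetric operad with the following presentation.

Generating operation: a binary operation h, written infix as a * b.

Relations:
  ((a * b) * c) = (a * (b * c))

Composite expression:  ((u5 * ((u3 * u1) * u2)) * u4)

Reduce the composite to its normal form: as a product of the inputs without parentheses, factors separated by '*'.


Associativity of h dissolves the nesting; only the u-input order survives.
(u3 * u1) linearizes to u3 * u1
((u3 * u1) * u2) linearizes to u3 * u1 * u2
(u5 * ((u3 * u1) * u2)) linearizes to u5 * u3 * u1 * u2
((u5 * ((u3 * u1) * u2)) * u4) linearizes to u5 * u3 * u1 * u2 * u4

u5 * u3 * u1 * u2 * u4


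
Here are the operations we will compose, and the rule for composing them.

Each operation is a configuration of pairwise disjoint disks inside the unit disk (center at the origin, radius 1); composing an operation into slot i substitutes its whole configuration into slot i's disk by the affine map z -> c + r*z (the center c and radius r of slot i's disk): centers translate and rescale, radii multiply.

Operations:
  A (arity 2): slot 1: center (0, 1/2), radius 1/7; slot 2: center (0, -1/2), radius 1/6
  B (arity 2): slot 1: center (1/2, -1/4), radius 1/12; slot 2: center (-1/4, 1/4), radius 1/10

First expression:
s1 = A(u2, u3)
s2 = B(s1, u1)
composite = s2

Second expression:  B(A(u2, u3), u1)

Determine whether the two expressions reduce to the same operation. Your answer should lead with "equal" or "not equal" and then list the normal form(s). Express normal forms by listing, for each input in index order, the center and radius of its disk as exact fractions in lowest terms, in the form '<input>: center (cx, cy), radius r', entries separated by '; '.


equal: each reduces to u1: center (-1/4, 1/4), radius 1/10; u2: center (1/2, -5/24), radius 1/84; u3: center (1/2, -7/24), radius 1/72

The first expression, normalized: u1: center (-1/4, 1/4), radius 1/10; u2: center (1/2, -5/24), radius 1/84; u3: center (1/2, -7/24), radius 1/72
The second expression, normalized: u1: center (-1/4, 1/4), radius 1/10; u2: center (1/2, -5/24), radius 1/84; u3: center (1/2, -7/24), radius 1/72
Both agree, so they are equal.


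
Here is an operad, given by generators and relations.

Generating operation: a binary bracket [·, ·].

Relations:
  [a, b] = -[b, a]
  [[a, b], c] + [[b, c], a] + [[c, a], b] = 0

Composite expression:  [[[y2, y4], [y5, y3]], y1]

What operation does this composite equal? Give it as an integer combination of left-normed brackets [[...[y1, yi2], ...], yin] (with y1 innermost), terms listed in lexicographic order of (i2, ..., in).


[[[[y1, y2], y4], y3], y5] - [[[[y1, y2], y4], y5], y3] - [[[[y1, y3], y5], y2], y4] + [[[[y1, y3], y5], y4], y2] - [[[[y1, y4], y2], y3], y5] + [[[[y1, y4], y2], y5], y3] + [[[[y1, y5], y3], y2], y4] - [[[[y1, y5], y3], y4], y2]

Left-normed coefficients sit on the y1-initial expansion words.
Composite bracket: [[[y2, y4], [y5, y3]], y1]
Full expansion: 16 signed words from ab - ba (2^4 = 16).
Collect the words opening with y1:
  word y1y2y4y3y5 has sign +1, contributing +[[[[y1, y2], y4], y3], y5]
  word y1y2y4y5y3 has sign -1, contributing -[[[[y1, y2], y4], y5], y3]
  word y1y3y5y2y4 has sign -1, contributing -[[[[y1, y3], y5], y2], y4]
  word y1y3y5y4y2 has sign +1, contributing +[[[[y1, y3], y5], y4], y2]
  word y1y4y2y3y5 has sign -1, contributing -[[[[y1, y4], y2], y3], y5]
  word y1y4y2y5y3 has sign +1, contributing +[[[[y1, y4], y2], y5], y3]
  word y1y5y3y2y4 has sign +1, contributing +[[[[y1, y5], y3], y2], y4]
  word y1y5y3y4y2 has sign -1, contributing -[[[[y1, y5], y3], y4], y2]


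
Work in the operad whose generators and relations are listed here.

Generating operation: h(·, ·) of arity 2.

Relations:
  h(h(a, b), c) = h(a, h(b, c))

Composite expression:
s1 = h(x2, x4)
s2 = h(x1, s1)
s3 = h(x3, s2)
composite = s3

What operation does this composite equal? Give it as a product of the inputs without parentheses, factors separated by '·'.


x3 · x1 · x2 · x4

Every regrouping of h is equal, so read the x-inputs in written order.
h(x2, x4) unparenthesizes to x2 · x4
h(x1, h(x2, x4)) unparenthesizes to x1 · x2 · x4
h(x3, h(x1, h(x2, x4))) unparenthesizes to x3 · x1 · x2 · x4


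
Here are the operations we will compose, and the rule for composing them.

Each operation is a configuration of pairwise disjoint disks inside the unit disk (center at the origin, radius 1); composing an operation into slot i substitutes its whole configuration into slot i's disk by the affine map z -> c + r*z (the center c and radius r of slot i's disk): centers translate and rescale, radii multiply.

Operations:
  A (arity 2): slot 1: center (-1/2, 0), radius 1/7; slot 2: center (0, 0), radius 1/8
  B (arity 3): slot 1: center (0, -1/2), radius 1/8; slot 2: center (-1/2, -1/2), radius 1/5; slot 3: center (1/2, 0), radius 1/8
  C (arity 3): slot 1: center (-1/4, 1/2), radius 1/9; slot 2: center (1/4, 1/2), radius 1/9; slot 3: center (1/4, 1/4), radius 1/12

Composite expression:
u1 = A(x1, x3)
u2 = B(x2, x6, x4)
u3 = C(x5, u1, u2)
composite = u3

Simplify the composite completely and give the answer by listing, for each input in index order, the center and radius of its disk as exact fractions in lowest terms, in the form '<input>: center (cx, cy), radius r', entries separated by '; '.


x1: center (7/36, 1/2), radius 1/63; x2: center (1/4, 5/24), radius 1/96; x3: center (1/4, 1/2), radius 1/72; x4: center (7/24, 1/4), radius 1/96; x5: center (-1/4, 1/2), radius 1/9; x6: center (5/24, 5/24), radius 1/60

Follow each x-input down from C: c' goes to c + r*c', radius to r*r'.
for x5, the 1-step affine chain lands on center (-1/4, 1/2), radius 1/9
for x1, the 2-step affine chain lands on center (7/36, 1/2), radius 1/63
for x3, the 2-step affine chain lands on center (1/4, 1/2), radius 1/72
for x2, the 2-step affine chain lands on center (1/4, 5/24), radius 1/96
for x6, the 2-step affine chain lands on center (5/24, 5/24), radius 1/60
for x4, the 2-step affine chain lands on center (7/24, 1/4), radius 1/96


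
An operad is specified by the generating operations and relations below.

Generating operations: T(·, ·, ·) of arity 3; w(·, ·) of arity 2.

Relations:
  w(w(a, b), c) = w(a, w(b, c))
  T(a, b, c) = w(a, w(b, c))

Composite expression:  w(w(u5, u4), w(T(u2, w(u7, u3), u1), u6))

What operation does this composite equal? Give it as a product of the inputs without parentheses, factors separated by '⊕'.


u5 ⊕ u4 ⊕ u2 ⊕ u7 ⊕ u3 ⊕ u1 ⊕ u6

All parenthesizations of w agree; list the u-inputs left to right.
w(u5, u4) flattens to u5 ⊕ u4
w(u7, u3) flattens to u7 ⊕ u3
T(u2, w(u7, u3), u1) flattens to u2 ⊕ u7 ⊕ u3 ⊕ u1
w(T(u2, w(u7, u3), u1), u6) flattens to u2 ⊕ u7 ⊕ u3 ⊕ u1 ⊕ u6
w(w(u5, u4), w(T(u2, w(u7, u3), u1), u6)) flattens to u5 ⊕ u4 ⊕ u2 ⊕ u7 ⊕ u3 ⊕ u1 ⊕ u6


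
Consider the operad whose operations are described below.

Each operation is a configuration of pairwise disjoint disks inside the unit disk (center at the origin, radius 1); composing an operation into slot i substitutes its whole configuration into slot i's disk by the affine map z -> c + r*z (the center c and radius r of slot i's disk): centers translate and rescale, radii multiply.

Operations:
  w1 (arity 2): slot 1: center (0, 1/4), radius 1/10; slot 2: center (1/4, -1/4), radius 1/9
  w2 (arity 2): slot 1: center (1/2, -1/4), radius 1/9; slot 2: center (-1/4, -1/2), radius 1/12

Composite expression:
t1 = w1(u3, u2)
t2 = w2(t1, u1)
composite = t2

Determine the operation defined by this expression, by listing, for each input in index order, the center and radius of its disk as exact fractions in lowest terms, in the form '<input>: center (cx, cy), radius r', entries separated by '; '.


Below w2, radii multiply path by path; the u-disk centers shift.
for u3, the 2-step affine chain lands on center (1/2, -2/9), radius 1/90
for u2, the 2-step affine chain lands on center (19/36, -5/18), radius 1/81
for u1, the 1-step affine chain lands on center (-1/4, -1/2), radius 1/12

u1: center (-1/4, -1/2), radius 1/12; u2: center (19/36, -5/18), radius 1/81; u3: center (1/2, -2/9), radius 1/90


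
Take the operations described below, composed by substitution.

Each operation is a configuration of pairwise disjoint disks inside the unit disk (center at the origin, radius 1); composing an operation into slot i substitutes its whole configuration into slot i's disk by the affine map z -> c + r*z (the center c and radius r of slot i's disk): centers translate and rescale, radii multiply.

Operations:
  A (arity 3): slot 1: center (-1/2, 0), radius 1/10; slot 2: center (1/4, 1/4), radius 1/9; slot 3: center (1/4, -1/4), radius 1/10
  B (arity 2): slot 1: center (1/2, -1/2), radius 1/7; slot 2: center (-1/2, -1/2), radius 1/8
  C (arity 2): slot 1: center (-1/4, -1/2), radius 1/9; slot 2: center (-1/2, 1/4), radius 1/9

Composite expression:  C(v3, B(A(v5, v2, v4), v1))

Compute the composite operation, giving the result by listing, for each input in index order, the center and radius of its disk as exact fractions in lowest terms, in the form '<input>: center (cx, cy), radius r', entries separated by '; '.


v1: center (-5/9, 7/36), radius 1/72; v2: center (-37/84, 25/126), radius 1/567; v3: center (-1/4, -1/2), radius 1/9; v4: center (-37/84, 4/21), radius 1/630; v5: center (-19/42, 7/36), radius 1/630

Affine substitution under C: radii multiply and v-centers shift.
v3 passes through 1 substitution, ending at center (-1/4, -1/2), radius 1/9
v5 passes through 3 substitutions, ending at center (-19/42, 7/36), radius 1/630
v2 passes through 3 substitutions, ending at center (-37/84, 25/126), radius 1/567
v4 passes through 3 substitutions, ending at center (-37/84, 4/21), radius 1/630
v1 passes through 2 substitutions, ending at center (-5/9, 7/36), radius 1/72


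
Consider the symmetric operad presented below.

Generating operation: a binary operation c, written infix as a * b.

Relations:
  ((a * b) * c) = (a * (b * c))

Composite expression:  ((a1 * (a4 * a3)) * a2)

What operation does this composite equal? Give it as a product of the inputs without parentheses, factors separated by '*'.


Key point: c is associative — brackets drop, the a-order remains.
(a4 * a3) linearizes to a4 * a3
(a1 * (a4 * a3)) linearizes to a1 * a4 * a3
((a1 * (a4 * a3)) * a2) linearizes to a1 * a4 * a3 * a2

a1 * a4 * a3 * a2


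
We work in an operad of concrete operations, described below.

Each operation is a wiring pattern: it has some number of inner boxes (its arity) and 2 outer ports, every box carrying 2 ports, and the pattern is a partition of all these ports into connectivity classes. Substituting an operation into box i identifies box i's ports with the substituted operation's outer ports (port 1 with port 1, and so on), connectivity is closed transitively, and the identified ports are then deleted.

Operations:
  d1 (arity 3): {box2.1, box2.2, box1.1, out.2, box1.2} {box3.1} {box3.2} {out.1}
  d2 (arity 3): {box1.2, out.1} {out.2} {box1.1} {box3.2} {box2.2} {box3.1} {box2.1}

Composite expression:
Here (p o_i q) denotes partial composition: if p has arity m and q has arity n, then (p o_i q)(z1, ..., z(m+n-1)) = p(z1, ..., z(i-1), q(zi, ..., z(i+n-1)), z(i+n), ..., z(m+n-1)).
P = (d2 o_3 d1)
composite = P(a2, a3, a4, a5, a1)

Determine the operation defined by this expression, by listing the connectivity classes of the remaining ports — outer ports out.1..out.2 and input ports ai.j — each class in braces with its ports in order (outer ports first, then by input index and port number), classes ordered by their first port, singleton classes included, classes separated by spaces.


Two ports join when wires chain via d2-identified ports.
through d1, on inputs (a4, a5, a1): {out.1} {out.2, a4.1, a4.2, a5.1, a5.2} {a1.1} {a1.2} (out.j = stage outer ports)
through d2, on inputs (a2, a3, a4, a5, a1): {out.1, a2.2} {out.2} {a1.1} {a1.2} {a2.1} {a3.1} {a3.2} {a4.1, a4.2, a5.1, a5.2} (out.j = stage outer ports)

{out.1, a2.2} {out.2} {a1.1} {a1.2} {a2.1} {a3.1} {a3.2} {a4.1, a4.2, a5.1, a5.2}


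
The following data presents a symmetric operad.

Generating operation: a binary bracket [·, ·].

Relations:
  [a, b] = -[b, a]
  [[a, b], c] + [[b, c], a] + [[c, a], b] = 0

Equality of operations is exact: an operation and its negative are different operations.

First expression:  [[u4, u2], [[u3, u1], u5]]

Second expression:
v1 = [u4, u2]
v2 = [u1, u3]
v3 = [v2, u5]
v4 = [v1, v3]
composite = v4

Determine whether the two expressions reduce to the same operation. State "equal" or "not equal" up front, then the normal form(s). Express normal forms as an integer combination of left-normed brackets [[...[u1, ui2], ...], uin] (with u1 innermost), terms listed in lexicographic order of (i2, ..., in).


not equal; first: -[[[[u1, u3], u5], u2], u4] + [[[[u1, u3], u5], u4], u2]; second: [[[[u1, u3], u5], u2], u4] - [[[[u1, u3], u5], u4], u2]

The first composite normalizes to -[[[[u1, u3], u5], u2], u4] + [[[[u1, u3], u5], u4], u2]
The second composite normalizes to [[[[u1, u3], u5], u2], u4] - [[[[u1, u3], u5], u4], u2]
No match — not equal.


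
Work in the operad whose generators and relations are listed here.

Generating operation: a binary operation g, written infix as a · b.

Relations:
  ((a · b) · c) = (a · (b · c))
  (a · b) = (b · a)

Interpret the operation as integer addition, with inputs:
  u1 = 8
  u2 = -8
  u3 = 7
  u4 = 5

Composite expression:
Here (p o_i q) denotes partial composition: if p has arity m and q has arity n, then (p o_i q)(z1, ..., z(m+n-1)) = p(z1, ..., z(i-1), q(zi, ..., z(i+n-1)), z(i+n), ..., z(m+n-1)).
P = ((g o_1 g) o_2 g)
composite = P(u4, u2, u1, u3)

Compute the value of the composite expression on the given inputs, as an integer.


12

(u2 · u1) = 0
(u4 · (u2 · u1)) = 5
((u4 · (u2 · u1)) · u3) = 12


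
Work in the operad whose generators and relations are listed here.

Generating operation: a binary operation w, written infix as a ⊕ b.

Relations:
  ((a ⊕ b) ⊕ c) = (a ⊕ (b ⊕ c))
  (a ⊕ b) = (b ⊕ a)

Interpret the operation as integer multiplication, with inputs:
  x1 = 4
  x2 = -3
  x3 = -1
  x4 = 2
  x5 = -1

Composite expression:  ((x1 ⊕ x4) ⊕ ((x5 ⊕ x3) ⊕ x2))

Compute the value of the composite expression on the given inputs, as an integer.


(x1 ⊕ x4) = 8
(x5 ⊕ x3) = 1
((x5 ⊕ x3) ⊕ x2) = -3
((x1 ⊕ x4) ⊕ ((x5 ⊕ x3) ⊕ x2)) = -24

-24


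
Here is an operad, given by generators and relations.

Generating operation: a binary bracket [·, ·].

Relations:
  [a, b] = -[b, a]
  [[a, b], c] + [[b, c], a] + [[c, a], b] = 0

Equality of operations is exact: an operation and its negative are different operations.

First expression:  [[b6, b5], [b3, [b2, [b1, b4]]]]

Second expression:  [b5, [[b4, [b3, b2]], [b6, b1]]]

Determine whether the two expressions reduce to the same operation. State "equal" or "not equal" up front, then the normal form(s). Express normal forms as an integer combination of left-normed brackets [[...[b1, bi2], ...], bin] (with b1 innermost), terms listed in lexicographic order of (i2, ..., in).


not equal; first: [[[[[b1, b4], b2], b3], b5], b6] - [[[[[b1, b4], b2], b3], b6], b5]; second: -[[[[[b1, b6], b2], b3], b4], b5] + [[[[[b1, b6], b3], b2], b4], b5] + [[[[[b1, b6], b4], b2], b3], b5] - [[[[[b1, b6], b4], b3], b2], b5]

The first expression reduces to [[[[[b1, b4], b2], b3], b5], b6] - [[[[[b1, b4], b2], b3], b6], b5]
The second expression reduces to -[[[[[b1, b6], b2], b3], b4], b5] + [[[[[b1, b6], b3], b2], b4], b5] + [[[[[b1, b6], b4], b2], b3], b5] - [[[[[b1, b6], b4], b3], b2], b5]
The forms do not match — not equal.


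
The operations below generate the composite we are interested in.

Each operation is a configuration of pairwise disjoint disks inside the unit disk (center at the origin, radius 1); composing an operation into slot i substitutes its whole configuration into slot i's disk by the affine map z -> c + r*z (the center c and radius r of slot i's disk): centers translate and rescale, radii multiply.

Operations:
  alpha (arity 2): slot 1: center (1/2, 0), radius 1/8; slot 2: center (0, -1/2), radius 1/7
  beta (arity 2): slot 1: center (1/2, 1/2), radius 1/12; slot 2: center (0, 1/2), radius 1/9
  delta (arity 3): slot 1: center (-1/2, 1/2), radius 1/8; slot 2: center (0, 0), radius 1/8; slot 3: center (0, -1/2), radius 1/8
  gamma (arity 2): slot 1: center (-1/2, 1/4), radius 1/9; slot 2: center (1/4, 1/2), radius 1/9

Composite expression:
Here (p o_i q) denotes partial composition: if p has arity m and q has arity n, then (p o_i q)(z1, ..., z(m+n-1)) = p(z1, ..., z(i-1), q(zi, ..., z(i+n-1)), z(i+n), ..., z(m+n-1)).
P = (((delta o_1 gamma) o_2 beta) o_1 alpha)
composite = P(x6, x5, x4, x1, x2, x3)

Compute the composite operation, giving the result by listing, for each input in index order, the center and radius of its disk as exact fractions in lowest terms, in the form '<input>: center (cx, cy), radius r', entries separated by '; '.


Below delta, radii multiply path by path; the x-disk centers shift.
for x6, the 3-step affine chain lands on center (-5/9, 17/32), radius 1/576
for x5, the 3-step affine chain lands on center (-9/16, 151/288), radius 1/504
for x4, the 3-step affine chain lands on center (-133/288, 41/72), radius 1/864
for x1, the 3-step affine chain lands on center (-15/32, 41/72), radius 1/648
for x2, the 1-step affine chain lands on center (0, 0), radius 1/8
for x3, the 1-step affine chain lands on center (0, -1/2), radius 1/8

x1: center (-15/32, 41/72), radius 1/648; x2: center (0, 0), radius 1/8; x3: center (0, -1/2), radius 1/8; x4: center (-133/288, 41/72), radius 1/864; x5: center (-9/16, 151/288), radius 1/504; x6: center (-5/9, 17/32), radius 1/576
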